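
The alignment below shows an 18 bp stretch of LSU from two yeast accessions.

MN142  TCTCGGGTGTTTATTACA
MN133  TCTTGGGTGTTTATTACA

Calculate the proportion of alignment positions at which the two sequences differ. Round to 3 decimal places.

The sequences differ at position 4 (C/T).
There are 1 differences over 18 sites, so p = 1/18 = 0.056.

0.056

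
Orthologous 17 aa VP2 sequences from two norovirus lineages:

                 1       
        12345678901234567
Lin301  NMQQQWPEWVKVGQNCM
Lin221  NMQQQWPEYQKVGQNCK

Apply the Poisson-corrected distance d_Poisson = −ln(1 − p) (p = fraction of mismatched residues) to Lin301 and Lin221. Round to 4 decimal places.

Differing sites — 9:W/Y; 10:V/Q; 17:M/K.
p = 3/17 = 0.176471.
d = −ln(1 − 0.176471) = −ln(0.823529) = 0.1942.

0.1942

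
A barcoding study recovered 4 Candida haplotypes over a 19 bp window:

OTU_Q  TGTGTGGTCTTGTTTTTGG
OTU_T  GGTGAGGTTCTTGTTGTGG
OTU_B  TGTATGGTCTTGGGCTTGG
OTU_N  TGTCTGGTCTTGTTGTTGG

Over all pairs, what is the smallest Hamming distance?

2

Pairwise Hamming distances:
  OTU_Q vs OTU_T: 7
  OTU_Q vs OTU_B: 4
  OTU_Q vs OTU_N: 2
  OTU_T vs OTU_B: 9
  OTU_T vs OTU_N: 9
  OTU_B vs OTU_N: 4
The smallest is 2, between OTU_Q and OTU_N.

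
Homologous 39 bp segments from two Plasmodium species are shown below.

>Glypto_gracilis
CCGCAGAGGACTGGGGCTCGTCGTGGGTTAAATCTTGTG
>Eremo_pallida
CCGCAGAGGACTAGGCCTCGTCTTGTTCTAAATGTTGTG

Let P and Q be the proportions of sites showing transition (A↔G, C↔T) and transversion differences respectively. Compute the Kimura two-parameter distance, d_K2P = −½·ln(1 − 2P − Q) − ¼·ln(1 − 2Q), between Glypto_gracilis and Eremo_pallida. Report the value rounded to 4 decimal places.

Differing sites — 13:G/A (Ti); 16:G/C (Tv); 23:G/T (Tv); 26:G/T (Tv); 27:G/T (Tv); 28:T/C (Ti); 34:C/G (Tv).
Of the 7 differences, 2 transitions and 5 transversions over 39 sites: P = 2/39 = 0.051282, Q = 5/39 = 0.128205.
d = −0.5·ln(0.769231) − 0.25·ln(0.743590) = −0.5·(-0.262364) − 0.25·(-0.296265) = 0.2052.

0.2052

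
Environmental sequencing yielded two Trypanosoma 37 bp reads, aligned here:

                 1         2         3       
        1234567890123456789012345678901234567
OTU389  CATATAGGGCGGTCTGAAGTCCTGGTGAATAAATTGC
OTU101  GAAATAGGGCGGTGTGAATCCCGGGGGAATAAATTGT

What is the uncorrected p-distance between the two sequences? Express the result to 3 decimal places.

0.216

Differing sites — 1:C/G; 3:T/A; 14:C/G; 19:G/T; 20:T/C; 23:T/G; 26:T/G; 37:C/T.
There are 8 differences over 37 sites, so p = 8/37 = 0.216.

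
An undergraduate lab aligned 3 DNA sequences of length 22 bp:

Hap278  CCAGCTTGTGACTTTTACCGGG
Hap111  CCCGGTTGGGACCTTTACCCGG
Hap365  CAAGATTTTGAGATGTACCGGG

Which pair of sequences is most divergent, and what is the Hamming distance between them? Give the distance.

9

Pairwise Hamming distances:
  Hap278 vs Hap111: 5
  Hap278 vs Hap365: 6
  Hap111 vs Hap365: 9
The largest is 9, between Hap111 and Hap365.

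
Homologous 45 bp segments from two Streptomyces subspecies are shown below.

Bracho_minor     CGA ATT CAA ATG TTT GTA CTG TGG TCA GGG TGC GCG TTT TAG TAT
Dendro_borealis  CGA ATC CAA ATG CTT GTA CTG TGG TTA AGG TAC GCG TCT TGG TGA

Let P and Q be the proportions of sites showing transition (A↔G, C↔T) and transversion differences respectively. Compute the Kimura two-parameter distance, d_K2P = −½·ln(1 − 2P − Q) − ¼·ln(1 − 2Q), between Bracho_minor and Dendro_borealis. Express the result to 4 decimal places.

Mismatches occur at site 6 (T↔C, transition), site 13 (T↔C, transition), site 26 (C↔T, transition), site 28 (G↔A, transition), site 32 (G↔A, transition), site 38 (T↔C, transition), site 41 (A↔G, transition), site 44 (A↔G, transition), site 45 (T↔A, transversion).
Of the 9 differences, 8 transitions and 1 transversion over 45 sites: P = 8/45 = 0.177778, Q = 1/45 = 0.022222.
d = −0.5·ln(0.622222) − 0.25·ln(0.955556) = −0.5·(-0.474458) − 0.25·(-0.045462) = 0.2486.

0.2486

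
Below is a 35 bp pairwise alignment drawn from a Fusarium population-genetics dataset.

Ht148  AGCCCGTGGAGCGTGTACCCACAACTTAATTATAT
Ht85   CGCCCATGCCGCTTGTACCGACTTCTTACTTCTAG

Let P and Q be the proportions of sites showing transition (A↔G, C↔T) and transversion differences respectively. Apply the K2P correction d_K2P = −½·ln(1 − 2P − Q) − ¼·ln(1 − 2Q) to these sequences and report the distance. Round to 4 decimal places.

Differing sites — 1:A/C (Tv); 6:G/A (Ti); 9:G/C (Tv); 10:A/C (Tv); 13:G/T (Tv); 20:C/G (Tv); 23:A/T (Tv); 24:A/T (Tv); 29:A/C (Tv); 32:A/C (Tv); 35:T/G (Tv).
Of the 11 differences, 1 transition and 10 transversions over 35 sites: P = 1/35 = 0.028571, Q = 10/35 = 0.285714.
d = −0.5·ln(0.657144) − 0.25·ln(0.428572) = −0.5·(-0.419852) − 0.25·(-0.847297) = 0.4218.

0.4218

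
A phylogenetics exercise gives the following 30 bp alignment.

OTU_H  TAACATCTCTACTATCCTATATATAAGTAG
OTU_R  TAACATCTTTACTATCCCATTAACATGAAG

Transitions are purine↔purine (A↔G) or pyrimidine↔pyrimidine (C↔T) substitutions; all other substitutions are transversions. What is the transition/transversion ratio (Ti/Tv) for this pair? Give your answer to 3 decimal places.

The sequences differ at positions 9 (C/T, transition), 18 (T/C, transition), 21 (A/T, transversion), 22 (T/A, transversion), 24 (T/C, transition), 26 (A/T, transversion), 28 (T/A, transversion).
Of the 7 differences, 3 transitions and 4 transversions, so Ti/Tv = 3/4 = 0.750.

0.750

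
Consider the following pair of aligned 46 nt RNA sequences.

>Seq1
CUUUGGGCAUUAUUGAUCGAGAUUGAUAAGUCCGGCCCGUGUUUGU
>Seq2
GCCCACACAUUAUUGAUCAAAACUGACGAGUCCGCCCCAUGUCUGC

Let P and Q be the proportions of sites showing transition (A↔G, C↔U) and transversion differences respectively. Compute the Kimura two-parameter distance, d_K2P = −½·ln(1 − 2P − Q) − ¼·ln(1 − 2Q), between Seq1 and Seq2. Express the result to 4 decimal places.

The sequences differ at positions 1 (C/G, transversion), 2 (U/C, transition), 3 (U/C, transition), 4 (U/C, transition), 5 (G/A, transition), 6 (G/C, transversion), 7 (G/A, transition), 19 (G/A, transition), 21 (G/A, transition), 23 (U/C, transition), 27 (U/C, transition), 28 (A/G, transition), 35 (G/C, transversion), 39 (G/A, transition), 43 (U/C, transition), 46 (U/C, transition).
Of the 16 differences, 13 transitions and 3 transversions over 46 sites: P = 13/46 = 0.282609, Q = 3/46 = 0.065217.
d = −0.5·ln(0.369565) − 0.25·ln(0.869566) = −0.5·(-0.995429) − 0.25·(-0.139761) = 0.5327.

0.5327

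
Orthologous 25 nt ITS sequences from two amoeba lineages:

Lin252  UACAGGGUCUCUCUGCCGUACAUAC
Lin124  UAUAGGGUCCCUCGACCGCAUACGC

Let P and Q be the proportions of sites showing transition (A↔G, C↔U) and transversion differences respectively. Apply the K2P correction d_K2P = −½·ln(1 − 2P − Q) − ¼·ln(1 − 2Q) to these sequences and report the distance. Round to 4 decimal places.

Differing sites — 3:C/U (Ti); 10:U/C (Ti); 14:U/G (Tv); 15:G/A (Ti); 19:U/C (Ti); 21:C/U (Ti); 23:U/C (Ti); 24:A/G (Ti).
Of the 8 differences, 7 transitions and 1 transversion over 25 sites: P = 7/25 = 0.280000, Q = 1/25 = 0.040000.
d = −0.5·ln(0.400000) − 0.25·ln(0.920000) = −0.5·(-0.916291) − 0.25·(-0.083382) = 0.4790.

0.4790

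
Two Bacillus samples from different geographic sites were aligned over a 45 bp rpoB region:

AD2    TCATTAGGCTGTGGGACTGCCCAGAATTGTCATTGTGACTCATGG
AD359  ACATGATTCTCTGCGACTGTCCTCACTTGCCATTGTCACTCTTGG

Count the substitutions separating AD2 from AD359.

Mismatches occur at site 1 (T↔A), site 5 (T↔G), site 7 (G↔T), site 8 (G↔T), site 11 (G↔C), site 14 (G↔C), site 20 (C↔T), site 23 (A↔T), site 24 (G↔C), site 26 (A↔C), site 30 (T↔C), site 37 (G↔C), site 42 (A↔T).
That gives 13 mismatches out of 45 aligned sites, so the Hamming distance is 13.

13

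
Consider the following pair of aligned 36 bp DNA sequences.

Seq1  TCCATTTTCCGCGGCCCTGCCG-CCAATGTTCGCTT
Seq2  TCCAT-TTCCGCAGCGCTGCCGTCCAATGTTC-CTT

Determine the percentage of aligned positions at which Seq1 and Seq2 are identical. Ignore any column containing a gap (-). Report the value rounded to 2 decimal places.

93.94%

Excluding the 3 gap columns leaves 33 comparable sites.
The sequences differ at positions 13 (G/A), 16 (C/G).
31 of the 33 comparable sites match, so the percent identity is 31/33 × 100 = 93.94%.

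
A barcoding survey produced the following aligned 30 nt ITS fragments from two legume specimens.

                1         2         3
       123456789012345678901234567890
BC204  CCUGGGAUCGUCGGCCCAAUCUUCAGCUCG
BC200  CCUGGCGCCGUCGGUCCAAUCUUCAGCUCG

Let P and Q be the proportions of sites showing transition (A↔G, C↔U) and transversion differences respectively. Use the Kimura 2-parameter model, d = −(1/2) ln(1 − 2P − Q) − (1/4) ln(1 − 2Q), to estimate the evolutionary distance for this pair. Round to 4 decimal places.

Differing sites — 6:G/C (Tv); 7:A/G (Ti); 8:U/C (Ti); 15:C/U (Ti).
Of the 4 differences, 3 transitions and 1 transversion over 30 sites: P = 3/30 = 0.100000, Q = 1/30 = 0.033333.
d = −0.5·ln(0.766667) − 0.25·ln(0.933334) = −0.5·(-0.265703) − 0.25·(-0.068992) = 0.1501.

0.1501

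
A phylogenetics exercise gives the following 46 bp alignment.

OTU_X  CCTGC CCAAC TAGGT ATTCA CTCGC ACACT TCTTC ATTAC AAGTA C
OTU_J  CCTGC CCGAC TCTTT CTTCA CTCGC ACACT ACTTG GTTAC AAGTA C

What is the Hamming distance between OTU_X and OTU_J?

Mismatches occur at site 8 (A→G), site 12 (A→C), site 13 (G→T), site 14 (G→T), site 16 (A→C), site 31 (T→A), site 35 (C→G), site 36 (A→G).
That gives 8 mismatches out of 46 aligned sites, so the Hamming distance is 8.

8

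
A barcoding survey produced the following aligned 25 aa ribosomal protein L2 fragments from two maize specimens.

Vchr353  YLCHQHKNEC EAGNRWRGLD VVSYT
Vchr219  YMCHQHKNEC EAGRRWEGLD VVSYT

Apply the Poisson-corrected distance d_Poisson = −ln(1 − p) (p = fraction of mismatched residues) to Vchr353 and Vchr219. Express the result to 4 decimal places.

0.1278

Mismatches occur at site 2 (L/M), site 14 (N/R), site 17 (R/E).
p = 3/25 = 0.120000.
d = −ln(1 − 0.120000) = −ln(0.880000) = 0.1278.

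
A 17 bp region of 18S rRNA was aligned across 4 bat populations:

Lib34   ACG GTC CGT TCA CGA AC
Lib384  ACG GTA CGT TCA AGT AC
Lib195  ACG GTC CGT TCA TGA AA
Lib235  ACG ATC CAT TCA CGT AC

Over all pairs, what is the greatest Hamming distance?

Pairwise Hamming distances:
  Lib34 vs Lib384: 3
  Lib34 vs Lib195: 2
  Lib34 vs Lib235: 3
  Lib384 vs Lib195: 4
  Lib384 vs Lib235: 4
  Lib195 vs Lib235: 5
The largest is 5, between Lib195 and Lib235.

5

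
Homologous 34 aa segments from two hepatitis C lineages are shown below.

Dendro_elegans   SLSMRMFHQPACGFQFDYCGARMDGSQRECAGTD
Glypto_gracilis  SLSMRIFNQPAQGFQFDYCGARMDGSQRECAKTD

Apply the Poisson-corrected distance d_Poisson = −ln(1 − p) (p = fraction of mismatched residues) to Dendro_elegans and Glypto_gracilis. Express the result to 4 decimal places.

Mismatches occur at site 6 (M↔I), site 8 (H↔N), site 12 (C↔Q), site 32 (G↔K).
p = 4/34 = 0.117647.
d = −ln(1 − 0.117647) = −ln(0.882353) = 0.1252.

0.1252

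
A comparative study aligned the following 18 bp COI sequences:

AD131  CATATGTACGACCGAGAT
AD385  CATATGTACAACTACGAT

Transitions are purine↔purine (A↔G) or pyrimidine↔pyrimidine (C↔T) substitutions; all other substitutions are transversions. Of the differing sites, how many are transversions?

Differing sites — 10:G/A (Ti); 13:C/T (Ti); 14:G/A (Ti); 15:A/C (Tv).
Of the 4 differences, 3 transitions and 1 transversion, so the answer is 1.

1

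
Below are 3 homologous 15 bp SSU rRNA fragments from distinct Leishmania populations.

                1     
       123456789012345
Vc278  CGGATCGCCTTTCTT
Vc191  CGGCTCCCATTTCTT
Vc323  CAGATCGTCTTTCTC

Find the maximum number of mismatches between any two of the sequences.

6

Pairwise Hamming distances:
  Vc278 vs Vc191: 3
  Vc278 vs Vc323: 3
  Vc191 vs Vc323: 6
The largest is 6, between Vc191 and Vc323.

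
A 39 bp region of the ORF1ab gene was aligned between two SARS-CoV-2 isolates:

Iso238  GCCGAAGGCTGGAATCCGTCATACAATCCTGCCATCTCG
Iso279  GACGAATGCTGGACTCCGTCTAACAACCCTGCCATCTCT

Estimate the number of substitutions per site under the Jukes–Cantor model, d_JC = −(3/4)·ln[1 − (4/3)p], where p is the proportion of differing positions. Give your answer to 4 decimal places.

The sequences differ at positions 2 (C/A), 7 (G/T), 14 (A/C), 21 (A/T), 22 (T/A), 27 (T/C), 39 (G/T).
p = 7/39 = 0.179487.
d = −0.75 · ln(1 − (4/3)·0.179487) = −0.75 · ln(0.760684) = −0.75 · (-0.273537) = 0.2052.

0.2052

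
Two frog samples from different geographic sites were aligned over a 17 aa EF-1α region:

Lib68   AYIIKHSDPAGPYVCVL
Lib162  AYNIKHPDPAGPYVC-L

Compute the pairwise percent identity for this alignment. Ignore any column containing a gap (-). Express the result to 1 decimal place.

87.5%

Excluding the 1 gap column leaves 16 comparable sites.
Differing sites — 3:I/N; 7:S/P.
14 of the 16 comparable sites match, so the percent identity is 14/16 × 100 = 87.5%.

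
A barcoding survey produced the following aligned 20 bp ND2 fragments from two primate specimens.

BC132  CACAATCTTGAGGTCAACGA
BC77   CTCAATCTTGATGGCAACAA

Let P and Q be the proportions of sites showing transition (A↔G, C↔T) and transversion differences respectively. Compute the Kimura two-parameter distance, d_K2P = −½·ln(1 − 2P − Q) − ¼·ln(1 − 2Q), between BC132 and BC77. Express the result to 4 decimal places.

Differing sites — 2:A/T (Tv); 12:G/T (Tv); 14:T/G (Tv); 19:G/A (Ti).
Of the 4 differences, 1 transition and 3 transversions over 20 sites: P = 1/20 = 0.050000, Q = 3/20 = 0.150000.
d = −0.5·ln(0.750000) − 0.25·ln(0.700000) = −0.5·(-0.287682) − 0.25·(-0.356675) = 0.2330.

0.2330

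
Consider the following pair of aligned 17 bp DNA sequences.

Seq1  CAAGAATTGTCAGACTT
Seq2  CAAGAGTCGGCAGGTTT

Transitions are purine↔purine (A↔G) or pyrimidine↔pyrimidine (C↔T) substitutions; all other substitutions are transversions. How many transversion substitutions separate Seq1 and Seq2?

1

Differing sites — 6:A/G (Ti); 8:T/C (Ti); 10:T/G (Tv); 14:A/G (Ti); 15:C/T (Ti).
Of the 5 differences, 4 transitions and 1 transversion, so the answer is 1.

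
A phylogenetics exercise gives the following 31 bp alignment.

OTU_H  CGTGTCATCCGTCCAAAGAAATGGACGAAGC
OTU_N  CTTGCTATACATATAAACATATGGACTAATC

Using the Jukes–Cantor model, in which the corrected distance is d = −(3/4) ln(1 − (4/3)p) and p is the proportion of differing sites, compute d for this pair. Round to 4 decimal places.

0.4806

The sequences differ at positions 2 (G/T), 5 (T/C), 6 (C/T), 9 (C/A), 11 (G/A), 13 (C/A), 14 (C/T), 18 (G/C), 20 (A/T), 27 (G/T), 30 (G/T).
p = 11/31 = 0.354839.
d = −0.75 · ln(1 − (4/3)·0.354839) = −0.75 · ln(0.526881) = −0.75 · (-0.640781) = 0.4806.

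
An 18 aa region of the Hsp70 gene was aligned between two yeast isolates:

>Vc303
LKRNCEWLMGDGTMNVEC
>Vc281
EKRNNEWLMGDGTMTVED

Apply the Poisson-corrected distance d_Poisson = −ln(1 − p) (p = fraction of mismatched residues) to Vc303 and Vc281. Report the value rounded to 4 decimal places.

Mismatches occur at site 1 (L/E), site 5 (C/N), site 15 (N/T), site 18 (C/D).
p = 4/18 = 0.222222.
d = −ln(1 − 0.222222) = −ln(0.777778) = 0.2513.

0.2513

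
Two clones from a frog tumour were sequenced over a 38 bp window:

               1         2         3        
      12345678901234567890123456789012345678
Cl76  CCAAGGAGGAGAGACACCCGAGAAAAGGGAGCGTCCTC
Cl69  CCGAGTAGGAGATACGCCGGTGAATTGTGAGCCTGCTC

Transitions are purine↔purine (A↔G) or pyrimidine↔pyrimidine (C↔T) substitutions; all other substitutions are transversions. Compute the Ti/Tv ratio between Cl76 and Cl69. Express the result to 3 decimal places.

Mismatches occur at site 3 (A/G, transition), site 6 (G/T, transversion), site 13 (G/T, transversion), site 16 (A/G, transition), site 19 (C/G, transversion), site 21 (A/T, transversion), site 25 (A/T, transversion), site 26 (A/T, transversion), site 28 (G/T, transversion), site 33 (G/C, transversion), site 35 (C/G, transversion).
Of the 11 differences, 2 transitions and 9 transversions, so Ti/Tv = 2/9 = 0.222.

0.222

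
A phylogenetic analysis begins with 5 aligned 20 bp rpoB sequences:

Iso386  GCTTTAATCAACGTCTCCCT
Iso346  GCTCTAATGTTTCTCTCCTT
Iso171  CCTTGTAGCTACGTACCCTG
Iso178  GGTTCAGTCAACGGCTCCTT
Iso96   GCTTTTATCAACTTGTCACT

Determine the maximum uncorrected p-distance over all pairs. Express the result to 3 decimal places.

0.600

Pairwise Hamming distances:
  Iso386 vs Iso346: 7
  Iso386 vs Iso171: 9
  Iso386 vs Iso178: 5
  Iso386 vs Iso96: 4
  Iso346 vs Iso171: 12
  Iso346 vs Iso178: 10
  Iso346 vs Iso96: 10
  Iso171 vs Iso178: 11
  Iso171 vs Iso96: 10
  Iso178 vs Iso96: 9
The largest is 12 mismatches, between Iso346 and Iso171; p = 12/20 = 0.600.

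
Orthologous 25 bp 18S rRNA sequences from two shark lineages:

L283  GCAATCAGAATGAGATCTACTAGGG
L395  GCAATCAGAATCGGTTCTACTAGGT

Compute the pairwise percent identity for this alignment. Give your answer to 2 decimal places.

Mismatches occur at site 12 (G/C), site 13 (A/G), site 15 (A/T), site 25 (G/T).
21 of the 25 sites match, so the percent identity is 21/25 × 100 = 84.00%.

84.00%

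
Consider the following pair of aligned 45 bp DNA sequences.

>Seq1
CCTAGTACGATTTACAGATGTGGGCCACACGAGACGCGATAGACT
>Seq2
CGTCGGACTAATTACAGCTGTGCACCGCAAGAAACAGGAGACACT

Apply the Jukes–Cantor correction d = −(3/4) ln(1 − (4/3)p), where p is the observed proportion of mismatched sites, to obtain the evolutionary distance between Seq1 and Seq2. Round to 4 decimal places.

0.4408

The sequences differ at positions 2 (C/G), 4 (A/C), 6 (T/G), 9 (G/T), 11 (T/A), 18 (A/C), 23 (G/C), 24 (G/A), 27 (A/G), 30 (C/A), 33 (G/A), 36 (G/A), 37 (C/G), 40 (T/G), 42 (G/C).
p = 15/45 = 0.333333.
d = −0.75 · ln(1 − (4/3)·0.333333) = −0.75 · ln(0.555556) = −0.75 · (-0.587786) = 0.4408.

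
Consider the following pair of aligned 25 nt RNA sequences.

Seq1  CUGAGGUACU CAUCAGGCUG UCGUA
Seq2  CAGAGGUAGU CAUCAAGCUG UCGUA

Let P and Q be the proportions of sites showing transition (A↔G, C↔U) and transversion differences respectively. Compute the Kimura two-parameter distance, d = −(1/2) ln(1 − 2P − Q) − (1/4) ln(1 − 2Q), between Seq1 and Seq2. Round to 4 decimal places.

0.1308

Mismatches occur at site 2 (U↔A, transversion), site 9 (C↔G, transversion), site 16 (G↔A, transition).
Of the 3 differences, 1 transition and 2 transversions over 25 sites: P = 1/25 = 0.040000, Q = 2/25 = 0.080000.
d = −0.5·ln(0.840000) − 0.25·ln(0.840000) = −0.5·(-0.174353) − 0.25·(-0.174353) = 0.1308.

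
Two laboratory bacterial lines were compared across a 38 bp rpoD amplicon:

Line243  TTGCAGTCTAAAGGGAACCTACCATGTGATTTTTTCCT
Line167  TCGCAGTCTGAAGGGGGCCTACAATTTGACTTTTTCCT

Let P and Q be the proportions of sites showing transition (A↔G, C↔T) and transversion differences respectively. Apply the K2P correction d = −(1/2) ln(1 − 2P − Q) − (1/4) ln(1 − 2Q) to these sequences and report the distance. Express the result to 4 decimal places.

The sequences differ at positions 2 (T/C, transition), 10 (A/G, transition), 16 (A/G, transition), 17 (A/G, transition), 23 (C/A, transversion), 26 (G/T, transversion), 30 (T/C, transition).
Of the 7 differences, 5 transitions and 2 transversions over 38 sites: P = 5/38 = 0.131579, Q = 2/38 = 0.052632.
d = −0.5·ln(0.684210) − 0.25·ln(0.894736) = −0.5·(-0.379490) − 0.25·(-0.111227) = 0.2176.

0.2176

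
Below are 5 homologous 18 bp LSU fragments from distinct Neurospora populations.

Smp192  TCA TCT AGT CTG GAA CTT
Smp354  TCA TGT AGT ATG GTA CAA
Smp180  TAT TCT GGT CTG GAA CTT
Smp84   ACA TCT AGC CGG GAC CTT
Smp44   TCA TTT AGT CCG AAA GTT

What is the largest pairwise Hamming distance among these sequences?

Pairwise Hamming distances:
  Smp192 vs Smp354: 5
  Smp192 vs Smp180: 3
  Smp192 vs Smp84: 4
  Smp192 vs Smp44: 4
  Smp354 vs Smp180: 8
  Smp354 vs Smp84: 9
  Smp354 vs Smp44: 8
  Smp180 vs Smp84: 7
  Smp180 vs Smp44: 7
  Smp84 vs Smp44: 7
The largest is 9, between Smp354 and Smp84.

9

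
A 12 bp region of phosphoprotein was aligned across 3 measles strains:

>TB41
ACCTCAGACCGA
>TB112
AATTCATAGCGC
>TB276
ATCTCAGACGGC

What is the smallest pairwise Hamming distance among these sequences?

Pairwise Hamming distances:
  TB41 vs TB112: 5
  TB41 vs TB276: 3
  TB112 vs TB276: 5
The smallest is 3, between TB41 and TB276.

3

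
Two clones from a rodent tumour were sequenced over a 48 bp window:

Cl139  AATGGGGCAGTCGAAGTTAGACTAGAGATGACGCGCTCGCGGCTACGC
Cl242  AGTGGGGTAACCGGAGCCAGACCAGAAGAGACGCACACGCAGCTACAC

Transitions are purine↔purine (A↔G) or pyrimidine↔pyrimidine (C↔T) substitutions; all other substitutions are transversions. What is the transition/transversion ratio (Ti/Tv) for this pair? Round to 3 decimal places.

6.500

Differing sites — 2:A/G (Ti); 8:C/T (Ti); 10:G/A (Ti); 11:T/C (Ti); 14:A/G (Ti); 17:T/C (Ti); 18:T/C (Ti); 23:T/C (Ti); 27:G/A (Ti); 28:A/G (Ti); 29:T/A (Tv); 35:G/A (Ti); 37:T/A (Tv); 41:G/A (Ti); 47:G/A (Ti).
Of the 15 differences, 13 transitions and 2 transversions, so Ti/Tv = 13/2 = 6.500.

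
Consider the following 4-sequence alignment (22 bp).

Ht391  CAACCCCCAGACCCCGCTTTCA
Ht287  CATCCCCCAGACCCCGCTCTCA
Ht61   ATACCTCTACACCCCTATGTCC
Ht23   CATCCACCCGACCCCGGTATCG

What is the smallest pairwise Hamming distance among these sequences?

Pairwise Hamming distances:
  Ht391 vs Ht287: 2
  Ht391 vs Ht61: 9
  Ht391 vs Ht23: 6
  Ht287 vs Ht61: 10
  Ht287 vs Ht23: 5
  Ht61 vs Ht23: 11
The smallest is 2, between Ht391 and Ht287.

2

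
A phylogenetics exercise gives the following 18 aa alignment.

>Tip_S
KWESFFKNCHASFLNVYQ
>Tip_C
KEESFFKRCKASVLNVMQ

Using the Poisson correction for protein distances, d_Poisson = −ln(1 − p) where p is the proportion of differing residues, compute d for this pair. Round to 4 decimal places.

Differing sites — 2:W/E; 8:N/R; 10:H/K; 13:F/V; 17:Y/M.
p = 5/18 = 0.277778.
d = −ln(1 − 0.277778) = −ln(0.722222) = 0.3254.

0.3254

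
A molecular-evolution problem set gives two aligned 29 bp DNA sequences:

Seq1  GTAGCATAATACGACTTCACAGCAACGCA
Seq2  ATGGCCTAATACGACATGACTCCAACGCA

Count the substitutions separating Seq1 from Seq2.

Mismatches occur at site 1 (G/A), site 3 (A/G), site 6 (A/C), site 16 (T/A), site 18 (C/G), site 21 (A/T), site 22 (G/C).
That gives 7 mismatches out of 29 aligned sites, so the Hamming distance is 7.

7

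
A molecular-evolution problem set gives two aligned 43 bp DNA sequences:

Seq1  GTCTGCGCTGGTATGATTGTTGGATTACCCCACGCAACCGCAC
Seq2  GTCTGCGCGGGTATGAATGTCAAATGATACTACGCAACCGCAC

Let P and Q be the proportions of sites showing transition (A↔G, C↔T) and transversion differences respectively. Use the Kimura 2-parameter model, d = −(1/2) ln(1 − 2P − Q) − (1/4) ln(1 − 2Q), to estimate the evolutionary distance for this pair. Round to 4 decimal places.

The sequences differ at positions 9 (T/G, transversion), 17 (T/A, transversion), 21 (T/C, transition), 22 (G/A, transition), 23 (G/A, transition), 26 (T/G, transversion), 28 (C/T, transition), 29 (C/A, transversion), 31 (C/T, transition).
Of the 9 differences, 5 transitions and 4 transversions over 43 sites: P = 5/43 = 0.116279, Q = 4/43 = 0.093023.
d = −0.5·ln(0.674419) − 0.25·ln(0.813954) = −0.5·(-0.393904) − 0.25·(-0.205851) = 0.2484.

0.2484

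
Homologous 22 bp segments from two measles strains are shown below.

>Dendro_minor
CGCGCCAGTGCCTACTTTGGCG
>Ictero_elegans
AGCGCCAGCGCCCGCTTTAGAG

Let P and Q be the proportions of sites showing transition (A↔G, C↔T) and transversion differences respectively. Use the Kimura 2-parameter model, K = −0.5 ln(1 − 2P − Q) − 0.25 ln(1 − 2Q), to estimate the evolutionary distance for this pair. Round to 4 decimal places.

0.3532

The sequences differ at positions 1 (C/A, transversion), 9 (T/C, transition), 13 (T/C, transition), 14 (A/G, transition), 19 (G/A, transition), 21 (C/A, transversion).
Of the 6 differences, 4 transitions and 2 transversions over 22 sites: P = 4/22 = 0.181818, Q = 2/22 = 0.090909.
d = −0.5·ln(0.545455) − 0.25·ln(0.818182) = −0.5·(-0.606135) − 0.25·(-0.200670) = 0.3532.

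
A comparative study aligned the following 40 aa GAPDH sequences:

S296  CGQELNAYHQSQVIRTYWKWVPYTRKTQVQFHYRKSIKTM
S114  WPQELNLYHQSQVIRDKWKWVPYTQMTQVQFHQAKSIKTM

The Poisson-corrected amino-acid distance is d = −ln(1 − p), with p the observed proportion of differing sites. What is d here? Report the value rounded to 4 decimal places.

Mismatches occur at site 1 (C/W), site 2 (G/P), site 7 (A/L), site 16 (T/D), site 17 (Y/K), site 25 (R/Q), site 26 (K/M), site 33 (Y/Q), site 34 (R/A).
p = 9/40 = 0.225000.
d = −ln(1 − 0.225000) = −ln(0.775000) = 0.2549.

0.2549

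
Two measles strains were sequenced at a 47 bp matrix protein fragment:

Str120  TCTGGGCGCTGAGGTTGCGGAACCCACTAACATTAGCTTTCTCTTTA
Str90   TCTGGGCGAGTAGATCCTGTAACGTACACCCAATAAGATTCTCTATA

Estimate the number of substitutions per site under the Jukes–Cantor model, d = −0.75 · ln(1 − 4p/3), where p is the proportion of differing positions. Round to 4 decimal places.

The sequences differ at positions 9 (C/A), 10 (T/G), 11 (G/T), 14 (G/A), 16 (T/C), 17 (G/C), 18 (C/T), 20 (G/T), 24 (C/G), 25 (C/T), 28 (T/A), 29 (A/C), 30 (A/C), 33 (T/A), 36 (G/A), 37 (C/G), 38 (T/A), 45 (T/A).
p = 18/47 = 0.382979.
d = −0.75 · ln(1 − (4/3)·0.382979) = −0.75 · ln(0.489361) = −0.75 · (-0.714655) = 0.5360.

0.5360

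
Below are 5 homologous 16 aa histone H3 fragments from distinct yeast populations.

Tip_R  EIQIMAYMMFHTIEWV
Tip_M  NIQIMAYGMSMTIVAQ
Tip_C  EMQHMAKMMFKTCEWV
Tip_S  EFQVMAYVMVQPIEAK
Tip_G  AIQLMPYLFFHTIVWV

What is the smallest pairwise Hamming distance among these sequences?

Pairwise Hamming distances:
  Tip_R vs Tip_M: 7
  Tip_R vs Tip_C: 5
  Tip_R vs Tip_S: 8
  Tip_R vs Tip_G: 6
  Tip_M vs Tip_C: 11
  Tip_M vs Tip_S: 9
  Tip_M vs Tip_G: 9
  Tip_C vs Tip_S: 10
  Tip_C vs Tip_G: 10
  Tip_S vs Tip_G: 12
The smallest is 5, between Tip_R and Tip_C.

5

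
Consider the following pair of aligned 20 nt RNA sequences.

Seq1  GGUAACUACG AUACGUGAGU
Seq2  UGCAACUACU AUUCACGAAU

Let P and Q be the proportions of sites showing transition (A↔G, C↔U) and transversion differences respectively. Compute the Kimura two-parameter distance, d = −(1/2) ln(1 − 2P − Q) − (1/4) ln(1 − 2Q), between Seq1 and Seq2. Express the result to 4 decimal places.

Mismatches occur at site 1 (G↔U, transversion), site 3 (U↔C, transition), site 10 (G↔U, transversion), site 13 (A↔U, transversion), site 15 (G↔A, transition), site 16 (U↔C, transition), site 19 (G↔A, transition).
Of the 7 differences, 4 transitions and 3 transversions over 20 sites: P = 4/20 = 0.200000, Q = 3/20 = 0.150000.
d = −0.5·ln(0.450000) − 0.25·ln(0.700000) = −0.5·(-0.798508) − 0.25·(-0.356675) = 0.4884.

0.4884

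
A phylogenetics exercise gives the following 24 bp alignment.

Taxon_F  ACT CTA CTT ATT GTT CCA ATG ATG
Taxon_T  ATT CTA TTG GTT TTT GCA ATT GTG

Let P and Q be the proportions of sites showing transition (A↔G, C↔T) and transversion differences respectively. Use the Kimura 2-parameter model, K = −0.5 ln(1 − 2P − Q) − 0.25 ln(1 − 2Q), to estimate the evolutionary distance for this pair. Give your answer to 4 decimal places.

The sequences differ at positions 2 (C/T, transition), 7 (C/T, transition), 9 (T/G, transversion), 10 (A/G, transition), 13 (G/T, transversion), 16 (C/G, transversion), 21 (G/T, transversion), 22 (A/G, transition).
Of the 8 differences, 4 transitions and 4 transversions over 24 sites: P = 4/24 = 0.166667, Q = 4/24 = 0.166667.
d = −0.5·ln(0.499999) − 0.25·ln(0.666666) = −0.5·(-0.693149) − 0.25·(-0.405466) = 0.4479.

0.4479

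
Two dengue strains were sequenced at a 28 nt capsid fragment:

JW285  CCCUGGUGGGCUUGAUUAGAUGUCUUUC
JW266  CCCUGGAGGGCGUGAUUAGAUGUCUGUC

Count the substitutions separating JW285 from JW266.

Differing sites — 7:U/A; 12:U/G; 26:U/G.
That gives 3 mismatches out of 28 aligned sites, so the Hamming distance is 3.

3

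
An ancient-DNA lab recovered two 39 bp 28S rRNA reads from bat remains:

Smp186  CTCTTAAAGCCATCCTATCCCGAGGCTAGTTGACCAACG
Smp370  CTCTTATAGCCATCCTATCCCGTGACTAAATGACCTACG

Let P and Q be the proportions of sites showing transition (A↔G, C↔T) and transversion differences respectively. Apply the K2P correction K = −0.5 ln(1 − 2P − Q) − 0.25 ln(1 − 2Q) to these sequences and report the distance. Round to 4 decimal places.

Differing sites — 7:A/T (Tv); 23:A/T (Tv); 25:G/A (Ti); 29:G/A (Ti); 30:T/A (Tv); 36:A/T (Tv).
Of the 6 differences, 2 transitions and 4 transversions over 39 sites: P = 2/39 = 0.051282, Q = 4/39 = 0.102564.
d = −0.5·ln(0.794872) − 0.25·ln(0.794872) = −0.5·(-0.229574) − 0.25·(-0.229574) = 0.1722.

0.1722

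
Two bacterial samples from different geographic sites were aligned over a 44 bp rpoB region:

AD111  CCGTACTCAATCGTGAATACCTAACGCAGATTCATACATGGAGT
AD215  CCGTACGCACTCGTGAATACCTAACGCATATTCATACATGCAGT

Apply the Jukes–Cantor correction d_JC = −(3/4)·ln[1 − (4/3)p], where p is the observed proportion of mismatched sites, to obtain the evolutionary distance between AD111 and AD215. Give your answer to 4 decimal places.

The sequences differ at positions 7 (T/G), 10 (A/C), 29 (G/T), 41 (G/C).
p = 4/44 = 0.090909.
d = −0.75 · ln(1 − (4/3)·0.090909) = −0.75 · ln(0.878788) = −0.75 · (-0.129212) = 0.0969.

0.0969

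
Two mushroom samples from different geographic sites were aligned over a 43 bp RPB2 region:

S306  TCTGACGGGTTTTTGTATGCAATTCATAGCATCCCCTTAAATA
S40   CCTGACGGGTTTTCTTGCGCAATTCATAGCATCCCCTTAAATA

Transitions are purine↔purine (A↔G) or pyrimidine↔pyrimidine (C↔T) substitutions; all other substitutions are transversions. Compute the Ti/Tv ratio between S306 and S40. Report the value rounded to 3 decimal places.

Mismatches occur at site 1 (T→C, transition), site 14 (T→C, transition), site 15 (G→T, transversion), site 17 (A→G, transition), site 18 (T→C, transition).
Of the 5 differences, 4 transitions and 1 transversion, so Ti/Tv = 4/1 = 4.000.

4.000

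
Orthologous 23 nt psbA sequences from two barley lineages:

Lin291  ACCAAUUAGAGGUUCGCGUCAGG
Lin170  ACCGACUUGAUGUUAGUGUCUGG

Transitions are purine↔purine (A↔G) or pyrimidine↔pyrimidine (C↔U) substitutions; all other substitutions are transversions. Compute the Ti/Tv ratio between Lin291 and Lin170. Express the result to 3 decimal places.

0.750

The sequences differ at positions 4 (A/G, transition), 6 (U/C, transition), 8 (A/U, transversion), 11 (G/U, transversion), 15 (C/A, transversion), 17 (C/U, transition), 21 (A/U, transversion).
Of the 7 differences, 3 transitions and 4 transversions, so Ti/Tv = 3/4 = 0.750.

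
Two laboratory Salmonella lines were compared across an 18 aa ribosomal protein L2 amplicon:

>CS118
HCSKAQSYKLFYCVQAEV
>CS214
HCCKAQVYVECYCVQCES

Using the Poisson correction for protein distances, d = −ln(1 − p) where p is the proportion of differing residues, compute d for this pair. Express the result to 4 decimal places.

Mismatches occur at site 3 (S↔C), site 7 (S↔V), site 9 (K↔V), site 10 (L↔E), site 11 (F↔C), site 16 (A↔C), site 18 (V↔S).
p = 7/18 = 0.388889.
d = −ln(1 − 0.388889) = −ln(0.611111) = 0.4925.

0.4925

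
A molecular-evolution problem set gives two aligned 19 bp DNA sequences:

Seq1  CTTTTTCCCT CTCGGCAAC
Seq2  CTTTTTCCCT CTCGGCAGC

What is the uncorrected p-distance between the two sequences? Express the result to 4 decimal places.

0.0526

A single mismatch occurs at site 18 (A↔G).
There are 1 differences over 19 sites, so p = 1/19 = 0.0526.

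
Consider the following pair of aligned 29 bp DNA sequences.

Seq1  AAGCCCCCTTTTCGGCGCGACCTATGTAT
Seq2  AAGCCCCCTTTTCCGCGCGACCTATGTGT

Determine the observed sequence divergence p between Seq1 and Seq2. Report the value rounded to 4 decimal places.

The sequences differ at positions 14 (G/C), 28 (A/G).
There are 2 differences over 29 sites, so p = 2/29 = 0.0690.

0.0690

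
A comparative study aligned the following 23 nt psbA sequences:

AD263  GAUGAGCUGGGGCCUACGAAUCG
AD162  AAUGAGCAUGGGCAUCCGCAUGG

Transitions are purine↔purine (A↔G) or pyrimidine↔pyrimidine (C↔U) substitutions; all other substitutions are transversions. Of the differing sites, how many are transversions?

6

Differing sites — 1:G/A (Ti); 8:U/A (Tv); 9:G/U (Tv); 14:C/A (Tv); 16:A/C (Tv); 19:A/C (Tv); 22:C/G (Tv).
Of the 7 differences, 1 transition and 6 transversions, so the answer is 6.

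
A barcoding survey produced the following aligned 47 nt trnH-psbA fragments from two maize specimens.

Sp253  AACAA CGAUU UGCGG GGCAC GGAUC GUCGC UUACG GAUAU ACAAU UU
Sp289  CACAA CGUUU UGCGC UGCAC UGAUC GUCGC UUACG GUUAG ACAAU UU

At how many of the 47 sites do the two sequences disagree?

7

The sequences differ at positions 1 (A/C), 8 (A/U), 15 (G/C), 16 (G/U), 21 (G/U), 37 (A/U), 40 (U/G).
That gives 7 mismatches out of 47 aligned sites, so the Hamming distance is 7.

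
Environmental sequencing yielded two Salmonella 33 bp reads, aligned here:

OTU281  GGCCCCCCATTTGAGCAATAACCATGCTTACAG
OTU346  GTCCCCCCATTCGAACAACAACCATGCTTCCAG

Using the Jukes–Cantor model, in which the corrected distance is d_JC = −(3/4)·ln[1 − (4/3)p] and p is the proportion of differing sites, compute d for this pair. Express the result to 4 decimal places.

Differing sites — 2:G/T; 12:T/C; 15:G/A; 19:T/C; 30:A/C.
p = 5/33 = 0.151515.
d = −0.75 · ln(1 − (4/3)·0.151515) = −0.75 · ln(0.797980) = −0.75 · (-0.225672) = 0.1693.

0.1693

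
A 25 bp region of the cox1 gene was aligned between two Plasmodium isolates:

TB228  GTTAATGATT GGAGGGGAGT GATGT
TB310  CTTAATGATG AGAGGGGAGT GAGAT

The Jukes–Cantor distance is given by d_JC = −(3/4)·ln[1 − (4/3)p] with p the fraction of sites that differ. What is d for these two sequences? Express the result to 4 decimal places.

0.2326

Differing sites — 1:G/C; 10:T/G; 11:G/A; 23:T/G; 24:G/A.
p = 5/25 = 0.200000.
d = −0.75 · ln(1 − (4/3)·0.200000) = −0.75 · ln(0.733333) = −0.75 · (-0.310155) = 0.2326.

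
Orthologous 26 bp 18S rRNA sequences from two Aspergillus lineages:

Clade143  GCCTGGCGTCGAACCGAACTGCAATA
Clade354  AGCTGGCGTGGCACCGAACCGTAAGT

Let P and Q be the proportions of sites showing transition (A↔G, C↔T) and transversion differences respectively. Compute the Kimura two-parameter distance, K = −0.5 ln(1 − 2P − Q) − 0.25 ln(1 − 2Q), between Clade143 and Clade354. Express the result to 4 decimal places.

0.3964

Differing sites — 1:G/A (Ti); 2:C/G (Tv); 10:C/G (Tv); 12:A/C (Tv); 20:T/C (Ti); 22:C/T (Ti); 25:T/G (Tv); 26:A/T (Tv).
Of the 8 differences, 3 transitions and 5 transversions over 26 sites: P = 3/26 = 0.115385, Q = 5/26 = 0.192308.
d = −0.5·ln(0.576922) − 0.25·ln(0.615384) = −0.5·(-0.550048) − 0.25·(-0.485509) = 0.3964.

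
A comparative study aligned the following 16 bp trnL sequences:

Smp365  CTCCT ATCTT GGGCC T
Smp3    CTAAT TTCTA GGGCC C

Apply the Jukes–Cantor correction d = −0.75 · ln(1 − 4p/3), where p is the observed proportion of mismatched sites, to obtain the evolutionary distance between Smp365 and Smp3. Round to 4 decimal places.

Mismatches occur at site 3 (C↔A), site 4 (C↔A), site 6 (A↔T), site 10 (T↔A), site 16 (T↔C).
p = 5/16 = 0.312500.
d = −0.75 · ln(1 − (4/3)·0.312500) = −0.75 · ln(0.583333) = −0.75 · (-0.538997) = 0.4042.

0.4042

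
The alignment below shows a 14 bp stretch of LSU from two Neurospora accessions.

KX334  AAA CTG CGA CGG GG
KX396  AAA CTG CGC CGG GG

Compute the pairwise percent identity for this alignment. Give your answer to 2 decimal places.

Differing sites — 9:A/C.
13 of the 14 sites match, so the percent identity is 13/14 × 100 = 92.86%.

92.86%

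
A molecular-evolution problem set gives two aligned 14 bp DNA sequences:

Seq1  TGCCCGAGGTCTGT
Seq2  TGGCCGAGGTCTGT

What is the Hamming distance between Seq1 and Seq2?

1

The sequences differ at position 3 (C/G).
That gives 1 mismatch out of 14 aligned sites, so the Hamming distance is 1.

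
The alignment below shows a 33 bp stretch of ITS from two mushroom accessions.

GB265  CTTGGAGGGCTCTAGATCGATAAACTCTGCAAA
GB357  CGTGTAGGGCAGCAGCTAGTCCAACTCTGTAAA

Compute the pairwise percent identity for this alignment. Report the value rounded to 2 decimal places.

66.67%

The sequences differ at positions 2 (T/G), 5 (G/T), 11 (T/A), 12 (C/G), 13 (T/C), 16 (A/C), 18 (C/A), 20 (A/T), 21 (T/C), 22 (A/C), 30 (C/T).
22 of the 33 sites match, so the percent identity is 22/33 × 100 = 66.67%.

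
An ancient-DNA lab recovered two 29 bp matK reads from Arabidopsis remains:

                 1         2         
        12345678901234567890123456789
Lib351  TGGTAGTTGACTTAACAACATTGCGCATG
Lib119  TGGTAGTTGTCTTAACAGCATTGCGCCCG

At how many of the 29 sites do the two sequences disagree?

4

The sequences differ at positions 10 (A/T), 18 (A/G), 27 (A/C), 28 (T/C).
That gives 4 mismatches out of 29 aligned sites, so the Hamming distance is 4.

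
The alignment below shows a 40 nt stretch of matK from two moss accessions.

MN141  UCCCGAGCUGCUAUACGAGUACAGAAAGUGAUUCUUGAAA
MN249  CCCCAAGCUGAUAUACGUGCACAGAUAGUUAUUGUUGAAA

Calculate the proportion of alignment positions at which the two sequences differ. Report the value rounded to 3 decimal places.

Differing sites — 1:U/C; 5:G/A; 11:C/A; 18:A/U; 20:U/C; 26:A/U; 30:G/U; 34:C/G.
There are 8 differences over 40 sites, so p = 8/40 = 0.200.

0.200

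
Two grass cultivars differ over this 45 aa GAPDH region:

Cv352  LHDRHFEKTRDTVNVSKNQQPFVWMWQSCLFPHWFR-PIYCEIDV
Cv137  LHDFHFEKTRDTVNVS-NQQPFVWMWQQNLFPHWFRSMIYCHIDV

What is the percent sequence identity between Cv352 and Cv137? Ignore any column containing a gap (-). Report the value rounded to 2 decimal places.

Excluding the 2 gap columns leaves 43 comparable sites.
Mismatches occur at site 4 (R→F), site 28 (S→Q), site 29 (C→N), site 38 (P→M), site 42 (E→H).
38 of the 43 comparable sites match, so the percent identity is 38/43 × 100 = 88.37%.

88.37%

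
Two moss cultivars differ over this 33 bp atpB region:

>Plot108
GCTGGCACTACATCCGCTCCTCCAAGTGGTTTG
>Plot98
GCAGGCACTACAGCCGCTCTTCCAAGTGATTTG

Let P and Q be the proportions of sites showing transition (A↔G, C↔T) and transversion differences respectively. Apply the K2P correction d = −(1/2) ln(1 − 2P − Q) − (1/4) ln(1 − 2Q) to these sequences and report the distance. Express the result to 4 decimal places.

Differing sites — 3:T/A (Tv); 13:T/G (Tv); 20:C/T (Ti); 29:G/A (Ti).
Of the 4 differences, 2 transitions and 2 transversions over 33 sites: P = 2/33 = 0.060606, Q = 2/33 = 0.060606.
d = −0.5·ln(0.818182) − 0.25·ln(0.878788) = −0.5·(-0.200670) − 0.25·(-0.129212) = 0.1326.

0.1326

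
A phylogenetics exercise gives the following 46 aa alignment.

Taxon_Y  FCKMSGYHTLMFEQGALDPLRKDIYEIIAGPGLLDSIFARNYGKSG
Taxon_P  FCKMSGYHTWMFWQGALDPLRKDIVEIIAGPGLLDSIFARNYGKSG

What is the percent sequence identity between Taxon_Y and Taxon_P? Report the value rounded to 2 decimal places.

Differing sites — 10:L/W; 13:E/W; 25:Y/V.
43 of the 46 sites match, so the percent identity is 43/46 × 100 = 93.48%.

93.48%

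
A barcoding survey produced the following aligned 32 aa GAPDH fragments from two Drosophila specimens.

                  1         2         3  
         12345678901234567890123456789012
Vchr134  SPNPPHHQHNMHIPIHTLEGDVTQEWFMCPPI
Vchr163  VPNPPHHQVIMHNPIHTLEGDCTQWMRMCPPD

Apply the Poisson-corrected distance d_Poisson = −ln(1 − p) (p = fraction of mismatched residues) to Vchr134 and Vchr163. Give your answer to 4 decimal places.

Mismatches occur at site 1 (S→V), site 9 (H→V), site 10 (N→I), site 13 (I→N), site 22 (V→C), site 25 (E→W), site 26 (W→M), site 27 (F→R), site 32 (I→D).
p = 9/32 = 0.281250.
d = −ln(1 − 0.281250) = −ln(0.718750) = 0.3302.

0.3302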